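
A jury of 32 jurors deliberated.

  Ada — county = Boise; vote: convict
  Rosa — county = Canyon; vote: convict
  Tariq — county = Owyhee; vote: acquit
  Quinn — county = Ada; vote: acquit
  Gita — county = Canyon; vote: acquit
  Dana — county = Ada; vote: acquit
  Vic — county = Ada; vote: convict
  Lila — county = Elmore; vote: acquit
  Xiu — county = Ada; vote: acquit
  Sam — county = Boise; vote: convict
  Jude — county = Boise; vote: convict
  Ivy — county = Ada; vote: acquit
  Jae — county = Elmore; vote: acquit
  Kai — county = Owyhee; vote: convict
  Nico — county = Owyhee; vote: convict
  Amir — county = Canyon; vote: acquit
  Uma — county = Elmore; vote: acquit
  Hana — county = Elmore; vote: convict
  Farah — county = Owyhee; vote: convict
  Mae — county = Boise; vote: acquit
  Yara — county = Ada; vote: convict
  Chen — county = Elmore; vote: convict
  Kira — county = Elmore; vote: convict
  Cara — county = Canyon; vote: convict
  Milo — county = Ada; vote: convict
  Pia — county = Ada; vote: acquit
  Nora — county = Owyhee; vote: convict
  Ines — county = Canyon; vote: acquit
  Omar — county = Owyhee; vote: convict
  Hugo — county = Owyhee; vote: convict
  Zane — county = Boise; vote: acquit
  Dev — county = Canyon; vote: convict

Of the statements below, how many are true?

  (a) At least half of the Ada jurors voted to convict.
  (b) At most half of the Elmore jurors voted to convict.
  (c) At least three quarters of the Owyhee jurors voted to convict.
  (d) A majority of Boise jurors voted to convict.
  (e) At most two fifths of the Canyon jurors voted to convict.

(a) Ada: |A| = 8, |A ∩ B| = 3; needs |A ∩ B| ≥ |A ∖ B| — false.
(b) Elmore: |A| = 6, |A ∩ B| = 3; needs |A ∩ B| ≤ |A ∖ B| — true.
(c) Owyhee: |A| = 7, |A ∩ B| = 6; needs |A ∩ B| / |A| ≥ 3/4 — true.
(d) Boise: |A| = 5, |A ∩ B| = 3; needs |A ∩ B| > |A ∖ B| — true.
(e) Canyon: |A| = 6, |A ∩ B| = 3; needs |A ∩ B| / |A| ≤ 2/5 — false.

3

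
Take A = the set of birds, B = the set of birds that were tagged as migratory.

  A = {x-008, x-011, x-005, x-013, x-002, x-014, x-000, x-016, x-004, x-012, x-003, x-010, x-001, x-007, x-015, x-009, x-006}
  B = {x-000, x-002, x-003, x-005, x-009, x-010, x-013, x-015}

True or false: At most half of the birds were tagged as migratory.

True

'At most half of the birds were tagged as migratory' holds iff |A ∩ B| ≤ |A ∖ B|.
|A| = 17, |A ∩ B| = 8, |A ∖ B| = 9.
8 < 9, so the statement is true.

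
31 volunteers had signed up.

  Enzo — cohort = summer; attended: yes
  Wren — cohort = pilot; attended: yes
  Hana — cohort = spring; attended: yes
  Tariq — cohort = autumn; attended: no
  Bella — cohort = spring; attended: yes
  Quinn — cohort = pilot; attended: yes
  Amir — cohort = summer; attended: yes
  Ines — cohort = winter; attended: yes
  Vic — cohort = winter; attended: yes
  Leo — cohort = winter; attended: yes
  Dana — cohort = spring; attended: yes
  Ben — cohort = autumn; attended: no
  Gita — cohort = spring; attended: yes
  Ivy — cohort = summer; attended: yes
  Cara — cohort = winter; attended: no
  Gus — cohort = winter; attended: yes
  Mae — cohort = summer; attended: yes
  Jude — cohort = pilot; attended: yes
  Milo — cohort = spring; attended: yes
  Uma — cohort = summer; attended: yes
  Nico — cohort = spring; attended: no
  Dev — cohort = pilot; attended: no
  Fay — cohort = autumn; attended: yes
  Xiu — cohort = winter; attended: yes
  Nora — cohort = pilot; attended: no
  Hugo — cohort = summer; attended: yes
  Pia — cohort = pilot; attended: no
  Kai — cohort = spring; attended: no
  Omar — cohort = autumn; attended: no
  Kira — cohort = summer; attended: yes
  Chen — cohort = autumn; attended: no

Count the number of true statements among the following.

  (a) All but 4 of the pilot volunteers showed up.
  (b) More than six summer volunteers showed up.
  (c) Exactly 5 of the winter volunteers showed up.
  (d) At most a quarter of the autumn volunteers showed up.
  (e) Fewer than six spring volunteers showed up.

4

(a) pilot: |A| = 6, |A ∩ B| = 3; needs |A ∖ B| = 4 — false.
(b) summer: |A| = 7, |A ∩ B| = 7; needs |A ∩ B| > 6 — true.
(c) winter: |A| = 6, |A ∩ B| = 5; needs |A ∩ B| = 5 — true.
(d) autumn: |A| = 5, |A ∩ B| = 1; needs |A ∩ B| / |A| ≤ 1/4 — true.
(e) spring: |A| = 7, |A ∩ B| = 5; needs |A ∩ B| < 6 — true.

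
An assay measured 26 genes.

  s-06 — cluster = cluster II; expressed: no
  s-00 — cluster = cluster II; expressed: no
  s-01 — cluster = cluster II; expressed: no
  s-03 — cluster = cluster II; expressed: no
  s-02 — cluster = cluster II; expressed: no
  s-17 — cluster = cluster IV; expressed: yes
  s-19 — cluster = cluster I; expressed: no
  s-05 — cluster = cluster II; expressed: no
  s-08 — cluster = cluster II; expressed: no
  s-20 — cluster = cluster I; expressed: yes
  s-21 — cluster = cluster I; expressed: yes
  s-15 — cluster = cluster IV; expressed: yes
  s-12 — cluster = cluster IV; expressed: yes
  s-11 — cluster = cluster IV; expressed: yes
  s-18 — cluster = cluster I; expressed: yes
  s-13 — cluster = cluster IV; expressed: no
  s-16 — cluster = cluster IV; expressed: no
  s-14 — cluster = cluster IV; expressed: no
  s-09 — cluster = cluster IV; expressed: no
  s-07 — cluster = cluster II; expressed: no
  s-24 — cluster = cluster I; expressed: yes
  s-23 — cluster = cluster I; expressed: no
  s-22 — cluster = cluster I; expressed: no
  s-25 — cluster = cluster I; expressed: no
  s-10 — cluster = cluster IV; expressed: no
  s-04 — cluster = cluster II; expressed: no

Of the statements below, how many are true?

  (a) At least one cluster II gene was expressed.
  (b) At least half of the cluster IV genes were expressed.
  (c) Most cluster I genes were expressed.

(a) cluster II: |A| = 9, |A ∩ B| = 0; needs A ∩ B ≠ ∅ (|A ∩ B| ≥ 1) — false.
(b) cluster IV: |A| = 9, |A ∩ B| = 4; needs |A ∩ B| ≥ |A ∖ B| — false.
(c) cluster I: |A| = 8, |A ∩ B| = 4; needs |A ∩ B| > |A ∖ B| — false.

0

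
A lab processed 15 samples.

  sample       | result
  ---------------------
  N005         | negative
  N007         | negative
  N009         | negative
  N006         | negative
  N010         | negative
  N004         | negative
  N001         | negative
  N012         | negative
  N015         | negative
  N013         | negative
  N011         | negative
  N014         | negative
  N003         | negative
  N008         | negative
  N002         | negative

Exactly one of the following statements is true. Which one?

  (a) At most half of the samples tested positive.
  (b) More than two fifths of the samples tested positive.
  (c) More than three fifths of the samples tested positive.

|A| = 15, |A ∩ B| = 0, |A ∖ B| = 15.
(a) requires |A ∩ B| ≤ |A ∖ B|: true.
(b) requires |A ∩ B| / |A| > 2/5: false.
(c) requires |A ∩ B| / |A| > 3/5: false.

(a)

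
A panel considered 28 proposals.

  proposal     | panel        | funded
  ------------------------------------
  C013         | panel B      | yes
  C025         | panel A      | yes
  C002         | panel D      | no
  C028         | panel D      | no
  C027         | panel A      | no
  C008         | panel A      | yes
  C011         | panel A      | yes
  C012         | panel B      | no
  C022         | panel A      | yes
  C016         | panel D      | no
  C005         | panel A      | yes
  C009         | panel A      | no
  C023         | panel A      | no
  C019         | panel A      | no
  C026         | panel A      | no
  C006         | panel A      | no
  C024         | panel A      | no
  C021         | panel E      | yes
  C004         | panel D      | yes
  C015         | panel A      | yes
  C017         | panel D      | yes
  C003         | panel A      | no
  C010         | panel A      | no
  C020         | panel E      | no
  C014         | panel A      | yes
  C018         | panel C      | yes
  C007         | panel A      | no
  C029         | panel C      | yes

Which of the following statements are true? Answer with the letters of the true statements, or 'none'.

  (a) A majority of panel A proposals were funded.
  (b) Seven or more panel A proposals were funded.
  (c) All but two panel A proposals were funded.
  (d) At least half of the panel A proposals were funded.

|A| = 17, |A ∩ B| = 7, |A ∖ B| = 10.
(a) |A ∩ B| > |A ∖ B|: fails.
(b) |A ∩ B| ≥ 7: holds.
(c) |A ∖ B| = 2: fails.
(d) |A ∩ B| ≥ |A ∖ B|: fails.

(b)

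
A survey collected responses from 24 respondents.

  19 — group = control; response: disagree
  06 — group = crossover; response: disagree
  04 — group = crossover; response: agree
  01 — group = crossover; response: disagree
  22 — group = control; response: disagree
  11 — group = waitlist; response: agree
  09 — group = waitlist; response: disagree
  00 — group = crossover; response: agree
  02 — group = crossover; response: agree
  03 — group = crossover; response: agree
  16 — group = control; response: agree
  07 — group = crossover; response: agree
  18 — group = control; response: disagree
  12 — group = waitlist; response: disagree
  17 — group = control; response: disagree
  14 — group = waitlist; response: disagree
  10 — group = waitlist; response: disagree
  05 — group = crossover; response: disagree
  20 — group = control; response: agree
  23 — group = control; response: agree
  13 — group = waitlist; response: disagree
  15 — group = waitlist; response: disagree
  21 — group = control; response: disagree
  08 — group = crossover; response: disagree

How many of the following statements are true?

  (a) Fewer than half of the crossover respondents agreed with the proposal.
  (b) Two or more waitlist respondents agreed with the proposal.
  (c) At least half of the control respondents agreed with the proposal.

0

(a) crossover: |A| = 9, |A ∩ B| = 5; needs |A ∩ B| < |A ∖ B| — false.
(b) waitlist: |A| = 7, |A ∩ B| = 1; needs |A ∩ B| ≥ 2 — false.
(c) control: |A| = 8, |A ∩ B| = 3; needs |A ∩ B| ≥ |A ∖ B| — false.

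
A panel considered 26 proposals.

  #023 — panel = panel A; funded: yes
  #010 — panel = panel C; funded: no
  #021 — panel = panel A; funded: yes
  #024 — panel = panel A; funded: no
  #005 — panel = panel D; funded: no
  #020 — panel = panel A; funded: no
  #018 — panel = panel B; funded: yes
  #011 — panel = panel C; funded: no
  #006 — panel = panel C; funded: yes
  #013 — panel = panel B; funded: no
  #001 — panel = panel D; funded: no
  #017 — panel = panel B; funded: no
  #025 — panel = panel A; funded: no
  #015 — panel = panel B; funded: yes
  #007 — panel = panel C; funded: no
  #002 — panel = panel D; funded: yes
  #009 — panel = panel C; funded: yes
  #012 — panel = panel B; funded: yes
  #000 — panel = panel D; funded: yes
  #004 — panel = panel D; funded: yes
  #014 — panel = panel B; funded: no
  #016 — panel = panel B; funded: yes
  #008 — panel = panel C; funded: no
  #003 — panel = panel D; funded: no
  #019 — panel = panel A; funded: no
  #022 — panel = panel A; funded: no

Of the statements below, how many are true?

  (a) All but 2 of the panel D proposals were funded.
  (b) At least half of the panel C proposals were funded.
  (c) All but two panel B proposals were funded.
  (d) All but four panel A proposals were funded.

0

(a) panel D: |A| = 6, |A ∩ B| = 3; needs |A ∖ B| = 2 — false.
(b) panel C: |A| = 6, |A ∩ B| = 2; needs |A ∩ B| ≥ |A ∖ B| — false.
(c) panel B: |A| = 7, |A ∩ B| = 4; needs |A ∖ B| = 2 — false.
(d) panel A: |A| = 7, |A ∩ B| = 2; needs |A ∖ B| = 4 — false.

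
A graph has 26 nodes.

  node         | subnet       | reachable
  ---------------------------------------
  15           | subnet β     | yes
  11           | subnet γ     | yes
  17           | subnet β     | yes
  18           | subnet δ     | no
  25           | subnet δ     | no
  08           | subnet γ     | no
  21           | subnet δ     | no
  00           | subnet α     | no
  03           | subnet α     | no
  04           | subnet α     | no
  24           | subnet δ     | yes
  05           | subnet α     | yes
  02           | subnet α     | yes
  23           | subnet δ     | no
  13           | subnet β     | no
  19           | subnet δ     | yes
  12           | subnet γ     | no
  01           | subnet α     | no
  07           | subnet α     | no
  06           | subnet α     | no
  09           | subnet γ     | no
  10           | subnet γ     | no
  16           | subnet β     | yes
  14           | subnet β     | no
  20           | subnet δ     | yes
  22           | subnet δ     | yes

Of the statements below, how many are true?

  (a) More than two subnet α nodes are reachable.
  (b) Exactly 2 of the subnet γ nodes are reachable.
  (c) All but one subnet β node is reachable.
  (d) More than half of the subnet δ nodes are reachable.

(a) subnet α: |A| = 8, |A ∩ B| = 2; needs |A ∩ B| > 2 — false.
(b) subnet γ: |A| = 5, |A ∩ B| = 1; needs |A ∩ B| = 2 — false.
(c) subnet β: |A| = 5, |A ∩ B| = 3; needs |A ∖ B| = 1 — false.
(d) subnet δ: |A| = 8, |A ∩ B| = 4; needs |A ∩ B| > |A ∖ B| — false.

0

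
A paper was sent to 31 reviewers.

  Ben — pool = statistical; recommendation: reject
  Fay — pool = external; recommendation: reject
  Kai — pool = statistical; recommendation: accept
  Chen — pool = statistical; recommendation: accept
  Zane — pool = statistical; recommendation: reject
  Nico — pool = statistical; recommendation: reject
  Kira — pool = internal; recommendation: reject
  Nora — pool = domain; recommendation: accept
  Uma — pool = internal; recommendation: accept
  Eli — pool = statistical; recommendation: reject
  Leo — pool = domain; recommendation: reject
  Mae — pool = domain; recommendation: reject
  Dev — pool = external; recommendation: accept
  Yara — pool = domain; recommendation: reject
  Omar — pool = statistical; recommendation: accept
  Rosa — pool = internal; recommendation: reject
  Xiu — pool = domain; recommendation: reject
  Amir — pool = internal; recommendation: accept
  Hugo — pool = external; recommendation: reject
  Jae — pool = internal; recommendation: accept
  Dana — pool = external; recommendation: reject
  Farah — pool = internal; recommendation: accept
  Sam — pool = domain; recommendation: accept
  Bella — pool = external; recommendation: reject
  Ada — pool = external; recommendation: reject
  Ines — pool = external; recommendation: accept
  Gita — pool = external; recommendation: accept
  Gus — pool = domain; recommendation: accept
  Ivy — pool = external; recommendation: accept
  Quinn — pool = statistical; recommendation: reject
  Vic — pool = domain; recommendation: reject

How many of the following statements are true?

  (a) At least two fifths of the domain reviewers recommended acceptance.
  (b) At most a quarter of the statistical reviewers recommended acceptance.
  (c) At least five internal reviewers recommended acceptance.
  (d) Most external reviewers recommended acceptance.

(a) domain: |A| = 8, |A ∩ B| = 3; needs |A ∩ B| / |A| ≥ 2/5 — false.
(b) statistical: |A| = 8, |A ∩ B| = 3; needs |A ∩ B| / |A| ≤ 1/4 — false.
(c) internal: |A| = 6, |A ∩ B| = 4; needs |A ∩ B| ≥ 5 — false.
(d) external: |A| = 9, |A ∩ B| = 4; needs |A ∩ B| > |A ∖ B| — false.

0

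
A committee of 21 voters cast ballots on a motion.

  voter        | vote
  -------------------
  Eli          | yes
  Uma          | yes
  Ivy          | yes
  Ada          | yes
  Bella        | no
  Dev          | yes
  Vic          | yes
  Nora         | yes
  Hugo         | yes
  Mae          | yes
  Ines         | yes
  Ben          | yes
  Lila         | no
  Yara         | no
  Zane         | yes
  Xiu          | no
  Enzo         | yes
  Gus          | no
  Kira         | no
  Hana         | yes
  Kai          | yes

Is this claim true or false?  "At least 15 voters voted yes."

'At least 15 voters voted yes' holds iff |A ∩ B| ≥ 15.
|A| = 21, |A ∩ B| = 15, |A ∖ B| = 6.
|A ∩ B| = 15, so the statement is true.

True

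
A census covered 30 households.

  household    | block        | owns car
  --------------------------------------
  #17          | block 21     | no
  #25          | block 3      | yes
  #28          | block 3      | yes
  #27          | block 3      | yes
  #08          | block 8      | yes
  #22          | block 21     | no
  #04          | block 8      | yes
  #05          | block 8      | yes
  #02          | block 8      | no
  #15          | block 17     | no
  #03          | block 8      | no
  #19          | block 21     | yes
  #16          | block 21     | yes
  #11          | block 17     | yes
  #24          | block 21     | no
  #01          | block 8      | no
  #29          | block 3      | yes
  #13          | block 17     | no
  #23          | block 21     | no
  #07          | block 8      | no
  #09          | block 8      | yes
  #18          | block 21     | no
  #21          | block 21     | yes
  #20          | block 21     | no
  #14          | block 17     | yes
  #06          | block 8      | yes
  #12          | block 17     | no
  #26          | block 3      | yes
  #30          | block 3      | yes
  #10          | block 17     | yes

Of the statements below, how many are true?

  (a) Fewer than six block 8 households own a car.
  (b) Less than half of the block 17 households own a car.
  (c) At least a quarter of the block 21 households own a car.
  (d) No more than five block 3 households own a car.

(a) block 8: |A| = 9, |A ∩ B| = 5; needs |A ∩ B| < 6 — true.
(b) block 17: |A| = 6, |A ∩ B| = 3; needs |A ∩ B| < |A ∖ B| — false.
(c) block 21: |A| = 9, |A ∩ B| = 3; needs |A ∩ B| / |A| ≥ 1/4 — true.
(d) block 3: |A| = 6, |A ∩ B| = 6; needs |A ∩ B| ≤ 5 — false.

2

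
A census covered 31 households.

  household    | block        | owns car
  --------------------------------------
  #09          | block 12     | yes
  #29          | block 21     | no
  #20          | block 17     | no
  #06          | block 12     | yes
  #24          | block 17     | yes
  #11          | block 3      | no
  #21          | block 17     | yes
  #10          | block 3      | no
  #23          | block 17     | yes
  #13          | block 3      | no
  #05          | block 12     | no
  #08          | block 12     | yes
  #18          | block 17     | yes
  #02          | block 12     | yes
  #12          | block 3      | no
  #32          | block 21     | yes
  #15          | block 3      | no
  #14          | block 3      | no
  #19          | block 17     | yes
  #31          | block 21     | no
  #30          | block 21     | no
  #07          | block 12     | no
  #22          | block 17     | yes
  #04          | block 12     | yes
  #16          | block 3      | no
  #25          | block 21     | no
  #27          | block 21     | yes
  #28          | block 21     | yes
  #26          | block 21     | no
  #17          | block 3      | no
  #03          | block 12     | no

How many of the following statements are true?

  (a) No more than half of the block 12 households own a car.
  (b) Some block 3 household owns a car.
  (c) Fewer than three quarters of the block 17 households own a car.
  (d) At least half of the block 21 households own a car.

(a) block 12: |A| = 8, |A ∩ B| = 5; needs |A ∩ B| ≤ |A ∖ B| — false.
(b) block 3: |A| = 8, |A ∩ B| = 0; needs A ∩ B ≠ ∅ (|A ∩ B| ≥ 1) — false.
(c) block 17: |A| = 7, |A ∩ B| = 6; needs |A ∩ B| / |A| < 3/4 — false.
(d) block 21: |A| = 8, |A ∩ B| = 3; needs |A ∩ B| ≥ |A ∖ B| — false.

0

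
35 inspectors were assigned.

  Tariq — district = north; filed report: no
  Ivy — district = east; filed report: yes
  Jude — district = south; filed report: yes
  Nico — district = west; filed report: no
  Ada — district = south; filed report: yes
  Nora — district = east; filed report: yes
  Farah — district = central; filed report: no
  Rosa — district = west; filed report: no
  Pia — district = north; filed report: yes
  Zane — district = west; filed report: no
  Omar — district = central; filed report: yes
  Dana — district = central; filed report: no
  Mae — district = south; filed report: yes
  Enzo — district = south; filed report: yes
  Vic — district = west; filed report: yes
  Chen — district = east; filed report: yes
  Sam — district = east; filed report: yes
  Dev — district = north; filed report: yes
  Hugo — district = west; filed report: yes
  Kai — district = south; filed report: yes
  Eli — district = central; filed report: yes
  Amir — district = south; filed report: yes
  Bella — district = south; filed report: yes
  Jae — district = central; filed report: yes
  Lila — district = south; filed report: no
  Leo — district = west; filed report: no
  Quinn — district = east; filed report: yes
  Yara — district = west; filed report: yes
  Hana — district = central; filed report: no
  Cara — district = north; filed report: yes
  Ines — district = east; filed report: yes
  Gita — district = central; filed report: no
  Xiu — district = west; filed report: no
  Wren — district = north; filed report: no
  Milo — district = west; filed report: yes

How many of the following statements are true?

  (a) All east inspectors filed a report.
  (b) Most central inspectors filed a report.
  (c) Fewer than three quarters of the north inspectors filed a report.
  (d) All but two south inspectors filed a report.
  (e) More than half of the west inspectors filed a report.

2

(a) east: |A| = 6, |A ∩ B| = 6; needs A ⊆ B, i.e. every element of A is in B (|A ∖ B| = 0) — true.
(b) central: |A| = 7, |A ∩ B| = 3; needs |A ∩ B| > |A ∖ B| — false.
(c) north: |A| = 5, |A ∩ B| = 3; needs |A ∩ B| / |A| < 3/4 — true.
(d) south: |A| = 8, |A ∩ B| = 7; needs |A ∖ B| = 2 — false.
(e) west: |A| = 9, |A ∩ B| = 4; needs |A ∩ B| > |A ∖ B| — false.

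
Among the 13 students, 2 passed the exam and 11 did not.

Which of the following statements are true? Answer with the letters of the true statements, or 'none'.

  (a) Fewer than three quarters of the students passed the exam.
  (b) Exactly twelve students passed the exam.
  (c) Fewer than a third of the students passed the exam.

|A| = 13, |A ∩ B| = 2, |A ∖ B| = 11.
(a) |A ∩ B| / |A| < 3/4: holds.
(b) |A ∩ B| = 12: fails.
(c) |A ∩ B| / |A| < 1/3: holds.

(a), (c)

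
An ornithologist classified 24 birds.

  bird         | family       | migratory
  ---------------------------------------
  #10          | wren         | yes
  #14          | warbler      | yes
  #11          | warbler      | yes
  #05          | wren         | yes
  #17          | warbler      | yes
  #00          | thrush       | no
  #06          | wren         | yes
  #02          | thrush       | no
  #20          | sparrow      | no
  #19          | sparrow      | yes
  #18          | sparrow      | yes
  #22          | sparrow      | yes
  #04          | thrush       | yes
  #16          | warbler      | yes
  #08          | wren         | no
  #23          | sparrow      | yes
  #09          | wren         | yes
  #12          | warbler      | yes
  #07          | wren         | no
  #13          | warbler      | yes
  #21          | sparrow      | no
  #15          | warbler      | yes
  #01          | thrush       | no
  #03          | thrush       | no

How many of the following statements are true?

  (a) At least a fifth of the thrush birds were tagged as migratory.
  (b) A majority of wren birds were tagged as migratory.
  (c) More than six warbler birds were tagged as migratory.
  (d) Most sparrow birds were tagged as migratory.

4

(a) thrush: |A| = 5, |A ∩ B| = 1; needs |A ∩ B| / |A| ≥ 1/5 — true.
(b) wren: |A| = 6, |A ∩ B| = 4; needs |A ∩ B| > |A ∖ B| — true.
(c) warbler: |A| = 7, |A ∩ B| = 7; needs |A ∩ B| > 6 — true.
(d) sparrow: |A| = 6, |A ∩ B| = 4; needs |A ∩ B| > |A ∖ B| — true.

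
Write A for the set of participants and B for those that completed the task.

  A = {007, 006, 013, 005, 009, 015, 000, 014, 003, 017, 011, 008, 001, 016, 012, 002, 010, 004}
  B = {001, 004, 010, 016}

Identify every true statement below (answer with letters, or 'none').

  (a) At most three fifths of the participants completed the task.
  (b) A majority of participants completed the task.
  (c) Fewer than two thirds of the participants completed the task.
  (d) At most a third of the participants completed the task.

|A| = 18, |A ∩ B| = 4, |A ∖ B| = 14.
(a) |A ∩ B| / |A| ≤ 3/5: holds.
(b) |A ∩ B| > |A ∖ B|: fails.
(c) |A ∩ B| / |A| < 2/3: holds.
(d) |A ∩ B| / |A| ≤ 1/3: holds.

(a), (c), (d)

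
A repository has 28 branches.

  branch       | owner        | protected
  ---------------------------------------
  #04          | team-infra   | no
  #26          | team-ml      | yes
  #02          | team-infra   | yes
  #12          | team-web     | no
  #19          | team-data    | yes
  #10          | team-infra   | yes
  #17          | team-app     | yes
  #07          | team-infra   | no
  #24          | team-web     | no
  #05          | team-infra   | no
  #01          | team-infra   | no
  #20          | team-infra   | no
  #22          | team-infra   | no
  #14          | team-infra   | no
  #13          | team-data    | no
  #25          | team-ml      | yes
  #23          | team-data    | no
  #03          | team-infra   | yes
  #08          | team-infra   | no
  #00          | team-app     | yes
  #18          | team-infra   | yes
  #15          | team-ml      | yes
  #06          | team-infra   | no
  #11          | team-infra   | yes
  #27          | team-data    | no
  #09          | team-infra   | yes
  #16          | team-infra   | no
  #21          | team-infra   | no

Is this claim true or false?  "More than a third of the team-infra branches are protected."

The determiner here denotes the relation: |A ∩ B| / |A| > 1/3.
|A| = 17, |A ∩ B| = 6, |A ∖ B| = 11.
|A ∩ B|/|A| = 6/17, so the statement is true.

True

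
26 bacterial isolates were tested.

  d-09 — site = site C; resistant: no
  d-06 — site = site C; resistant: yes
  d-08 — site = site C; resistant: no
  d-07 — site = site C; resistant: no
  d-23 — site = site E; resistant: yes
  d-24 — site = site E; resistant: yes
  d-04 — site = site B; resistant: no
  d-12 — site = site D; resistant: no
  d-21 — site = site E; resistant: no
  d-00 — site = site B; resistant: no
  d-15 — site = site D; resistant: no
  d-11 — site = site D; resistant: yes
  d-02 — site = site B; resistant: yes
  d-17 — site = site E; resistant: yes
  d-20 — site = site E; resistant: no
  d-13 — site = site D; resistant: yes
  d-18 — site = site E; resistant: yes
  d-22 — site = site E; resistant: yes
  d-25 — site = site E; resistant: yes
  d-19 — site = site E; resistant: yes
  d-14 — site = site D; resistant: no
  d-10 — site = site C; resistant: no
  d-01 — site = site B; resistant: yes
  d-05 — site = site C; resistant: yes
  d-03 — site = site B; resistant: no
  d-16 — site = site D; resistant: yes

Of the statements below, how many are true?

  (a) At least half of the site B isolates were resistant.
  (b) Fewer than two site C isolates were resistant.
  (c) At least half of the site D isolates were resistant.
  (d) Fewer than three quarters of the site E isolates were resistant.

1

(a) site B: |A| = 5, |A ∩ B| = 2; needs |A ∩ B| ≥ |A ∖ B| — false.
(b) site C: |A| = 6, |A ∩ B| = 2; needs |A ∩ B| < 2 — false.
(c) site D: |A| = 6, |A ∩ B| = 3; needs |A ∩ B| ≥ |A ∖ B| — true.
(d) site E: |A| = 9, |A ∩ B| = 7; needs |A ∩ B| / |A| < 3/4 — false.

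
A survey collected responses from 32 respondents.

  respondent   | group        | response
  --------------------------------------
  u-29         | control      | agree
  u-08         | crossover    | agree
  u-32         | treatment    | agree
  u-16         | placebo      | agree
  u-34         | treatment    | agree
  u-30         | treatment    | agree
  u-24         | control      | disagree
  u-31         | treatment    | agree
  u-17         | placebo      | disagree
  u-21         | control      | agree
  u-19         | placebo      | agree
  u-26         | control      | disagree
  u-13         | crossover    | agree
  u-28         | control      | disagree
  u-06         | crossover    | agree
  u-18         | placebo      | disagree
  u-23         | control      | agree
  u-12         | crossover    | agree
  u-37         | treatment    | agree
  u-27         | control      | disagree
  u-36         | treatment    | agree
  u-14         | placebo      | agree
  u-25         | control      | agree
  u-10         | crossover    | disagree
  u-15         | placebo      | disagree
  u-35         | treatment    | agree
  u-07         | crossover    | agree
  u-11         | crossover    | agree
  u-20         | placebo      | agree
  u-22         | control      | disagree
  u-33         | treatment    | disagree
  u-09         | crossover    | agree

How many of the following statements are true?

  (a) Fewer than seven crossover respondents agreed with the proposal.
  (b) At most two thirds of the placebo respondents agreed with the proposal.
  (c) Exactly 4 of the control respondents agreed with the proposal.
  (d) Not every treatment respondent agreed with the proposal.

(a) crossover: |A| = 8, |A ∩ B| = 7; needs |A ∩ B| < 7 — false.
(b) placebo: |A| = 7, |A ∩ B| = 4; needs |A ∩ B| / |A| ≤ 2/3 — true.
(c) control: |A| = 9, |A ∩ B| = 4; needs |A ∩ B| = 4 — true.
(d) treatment: |A| = 8, |A ∩ B| = 7; needs A ⊄ B (|A ∖ B| ≥ 1) — true.

3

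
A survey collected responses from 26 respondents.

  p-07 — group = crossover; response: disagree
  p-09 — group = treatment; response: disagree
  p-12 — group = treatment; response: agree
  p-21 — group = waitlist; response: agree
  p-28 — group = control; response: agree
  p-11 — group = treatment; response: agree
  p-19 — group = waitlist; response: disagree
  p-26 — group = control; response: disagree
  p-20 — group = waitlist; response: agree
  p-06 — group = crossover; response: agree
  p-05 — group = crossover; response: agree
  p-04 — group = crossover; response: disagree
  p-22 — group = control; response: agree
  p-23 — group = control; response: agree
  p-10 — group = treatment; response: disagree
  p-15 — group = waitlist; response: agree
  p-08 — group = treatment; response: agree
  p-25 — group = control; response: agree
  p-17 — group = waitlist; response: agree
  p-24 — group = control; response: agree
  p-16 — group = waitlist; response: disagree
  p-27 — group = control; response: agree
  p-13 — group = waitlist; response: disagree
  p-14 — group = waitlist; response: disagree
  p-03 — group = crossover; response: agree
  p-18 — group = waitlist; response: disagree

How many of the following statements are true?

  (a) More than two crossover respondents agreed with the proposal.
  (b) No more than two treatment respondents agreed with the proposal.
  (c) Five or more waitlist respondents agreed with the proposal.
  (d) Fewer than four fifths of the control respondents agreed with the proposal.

(a) crossover: |A| = 5, |A ∩ B| = 3; needs |A ∩ B| > 2 — true.
(b) treatment: |A| = 5, |A ∩ B| = 3; needs |A ∩ B| ≤ 2 — false.
(c) waitlist: |A| = 9, |A ∩ B| = 4; needs |A ∩ B| ≥ 5 — false.
(d) control: |A| = 7, |A ∩ B| = 6; needs |A ∩ B| / |A| < 4/5 — false.

1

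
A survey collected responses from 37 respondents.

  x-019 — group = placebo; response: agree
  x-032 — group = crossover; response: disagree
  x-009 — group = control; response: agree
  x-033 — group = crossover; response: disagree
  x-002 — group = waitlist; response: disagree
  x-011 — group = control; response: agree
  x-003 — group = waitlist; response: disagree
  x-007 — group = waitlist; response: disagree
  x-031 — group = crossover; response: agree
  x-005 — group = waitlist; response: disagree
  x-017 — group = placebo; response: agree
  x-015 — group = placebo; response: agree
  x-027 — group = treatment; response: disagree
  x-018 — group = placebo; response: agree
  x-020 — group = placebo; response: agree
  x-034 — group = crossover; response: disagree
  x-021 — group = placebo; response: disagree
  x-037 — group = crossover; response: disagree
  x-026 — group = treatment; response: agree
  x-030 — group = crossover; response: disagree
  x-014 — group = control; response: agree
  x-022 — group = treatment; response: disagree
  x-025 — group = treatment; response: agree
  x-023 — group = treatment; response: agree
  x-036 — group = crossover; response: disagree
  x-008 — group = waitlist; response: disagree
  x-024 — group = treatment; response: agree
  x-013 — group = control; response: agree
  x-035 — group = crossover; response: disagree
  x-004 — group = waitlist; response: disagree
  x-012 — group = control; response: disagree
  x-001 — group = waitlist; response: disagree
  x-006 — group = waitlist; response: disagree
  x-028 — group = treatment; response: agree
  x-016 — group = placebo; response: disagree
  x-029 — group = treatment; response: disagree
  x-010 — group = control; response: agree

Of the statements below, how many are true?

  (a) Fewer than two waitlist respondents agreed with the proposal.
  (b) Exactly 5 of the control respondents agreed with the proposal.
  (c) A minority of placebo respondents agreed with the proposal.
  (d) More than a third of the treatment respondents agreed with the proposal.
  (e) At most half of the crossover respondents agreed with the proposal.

(a) waitlist: |A| = 8, |A ∩ B| = 0; needs |A ∩ B| < 2 — true.
(b) control: |A| = 6, |A ∩ B| = 5; needs |A ∩ B| = 5 — true.
(c) placebo: |A| = 7, |A ∩ B| = 5; needs |A ∩ B| < |A ∖ B| — false.
(d) treatment: |A| = 8, |A ∩ B| = 5; needs |A ∩ B| / |A| > 1/3 — true.
(e) crossover: |A| = 8, |A ∩ B| = 1; needs |A ∩ B| ≤ |A ∖ B| — true.

4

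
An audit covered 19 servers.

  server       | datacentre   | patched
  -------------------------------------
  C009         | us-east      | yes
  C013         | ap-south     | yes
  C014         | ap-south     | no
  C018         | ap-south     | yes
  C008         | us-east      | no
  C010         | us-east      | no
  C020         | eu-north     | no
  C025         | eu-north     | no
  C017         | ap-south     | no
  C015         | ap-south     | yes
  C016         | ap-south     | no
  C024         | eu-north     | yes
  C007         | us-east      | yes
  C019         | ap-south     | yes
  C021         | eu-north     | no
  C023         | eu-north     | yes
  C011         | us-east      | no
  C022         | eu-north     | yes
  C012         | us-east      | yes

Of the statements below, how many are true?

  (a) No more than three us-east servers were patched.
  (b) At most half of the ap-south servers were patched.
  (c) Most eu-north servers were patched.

1

(a) us-east: |A| = 6, |A ∩ B| = 3; needs |A ∩ B| ≤ 3 — true.
(b) ap-south: |A| = 7, |A ∩ B| = 4; needs |A ∩ B| ≤ |A ∖ B| — false.
(c) eu-north: |A| = 6, |A ∩ B| = 3; needs |A ∩ B| > |A ∖ B| — false.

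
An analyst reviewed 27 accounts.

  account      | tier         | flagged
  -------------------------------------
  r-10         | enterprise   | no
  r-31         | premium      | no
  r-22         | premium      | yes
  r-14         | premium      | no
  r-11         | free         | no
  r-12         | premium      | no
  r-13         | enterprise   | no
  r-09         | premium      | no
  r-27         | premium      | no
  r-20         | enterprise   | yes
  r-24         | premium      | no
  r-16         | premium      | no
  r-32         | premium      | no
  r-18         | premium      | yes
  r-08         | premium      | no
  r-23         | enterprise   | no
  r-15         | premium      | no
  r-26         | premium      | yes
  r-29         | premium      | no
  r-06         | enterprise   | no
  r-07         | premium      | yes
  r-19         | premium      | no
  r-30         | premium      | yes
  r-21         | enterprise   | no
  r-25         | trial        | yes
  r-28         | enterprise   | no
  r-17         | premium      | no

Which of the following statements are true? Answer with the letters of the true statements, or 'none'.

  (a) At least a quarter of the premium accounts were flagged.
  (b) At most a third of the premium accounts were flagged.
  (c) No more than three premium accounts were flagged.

(a), (b)

|A| = 18, |A ∩ B| = 5, |A ∖ B| = 13.
(a) |A ∩ B| / |A| ≥ 1/4: holds.
(b) |A ∩ B| / |A| ≤ 1/3: holds.
(c) |A ∩ B| ≤ 3: fails.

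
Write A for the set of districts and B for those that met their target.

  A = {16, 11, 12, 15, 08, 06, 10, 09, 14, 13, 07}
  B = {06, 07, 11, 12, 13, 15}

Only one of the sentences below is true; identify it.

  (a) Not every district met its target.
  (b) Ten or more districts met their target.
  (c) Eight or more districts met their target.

(a)

|A| = 11, |A ∩ B| = 6, |A ∖ B| = 5.
(a) requires A ⊄ B (|A ∖ B| ≥ 1): true.
(b) requires |A ∩ B| ≥ 10: false.
(c) requires |A ∩ B| ≥ 8: false.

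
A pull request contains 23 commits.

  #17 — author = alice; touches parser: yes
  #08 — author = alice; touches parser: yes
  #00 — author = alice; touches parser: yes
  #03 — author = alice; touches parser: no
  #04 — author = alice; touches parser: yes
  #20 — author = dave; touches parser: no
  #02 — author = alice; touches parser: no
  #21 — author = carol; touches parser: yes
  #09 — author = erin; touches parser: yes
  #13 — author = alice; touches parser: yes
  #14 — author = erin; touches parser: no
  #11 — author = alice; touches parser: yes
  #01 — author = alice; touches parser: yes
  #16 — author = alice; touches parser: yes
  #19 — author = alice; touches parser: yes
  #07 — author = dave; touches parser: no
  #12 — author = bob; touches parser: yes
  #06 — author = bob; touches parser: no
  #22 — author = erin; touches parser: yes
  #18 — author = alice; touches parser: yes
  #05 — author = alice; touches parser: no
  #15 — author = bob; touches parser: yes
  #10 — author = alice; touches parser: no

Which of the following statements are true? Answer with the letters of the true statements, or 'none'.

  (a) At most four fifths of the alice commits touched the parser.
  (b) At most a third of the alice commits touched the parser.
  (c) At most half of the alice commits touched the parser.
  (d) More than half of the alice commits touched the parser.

(a), (d)

|A| = 14, |A ∩ B| = 10, |A ∖ B| = 4.
(a) |A ∩ B| / |A| ≤ 4/5: holds.
(b) |A ∩ B| / |A| ≤ 1/3: fails.
(c) |A ∩ B| ≤ |A ∖ B|: fails.
(d) |A ∩ B| > |A ∖ B|: holds.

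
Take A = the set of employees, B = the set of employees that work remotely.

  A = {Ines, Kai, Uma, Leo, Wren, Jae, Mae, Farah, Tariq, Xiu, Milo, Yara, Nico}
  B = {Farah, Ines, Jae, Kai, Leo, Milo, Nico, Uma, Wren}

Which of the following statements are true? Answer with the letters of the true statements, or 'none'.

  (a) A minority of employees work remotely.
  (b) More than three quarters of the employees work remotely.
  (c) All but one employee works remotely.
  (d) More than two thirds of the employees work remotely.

(d)

|A| = 13, |A ∩ B| = 9, |A ∖ B| = 4.
(a) |A ∩ B| < |A ∖ B|: fails.
(b) |A ∩ B| / |A| > 3/4: fails.
(c) |A ∖ B| = 1: fails.
(d) |A ∩ B| / |A| > 2/3: holds.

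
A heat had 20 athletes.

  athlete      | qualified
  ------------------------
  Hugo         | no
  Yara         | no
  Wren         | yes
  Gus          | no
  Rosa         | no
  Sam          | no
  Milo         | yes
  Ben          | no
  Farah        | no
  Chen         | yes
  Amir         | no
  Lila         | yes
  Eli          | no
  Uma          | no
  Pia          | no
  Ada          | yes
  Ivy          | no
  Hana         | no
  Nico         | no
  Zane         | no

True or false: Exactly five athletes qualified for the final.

'Exactly five athletes qualified for the final' holds iff |A ∩ B| = 5.
|A| = 20, |A ∩ B| = 5, |A ∖ B| = 15.
|A ∩ B| = 5, so the statement is true.

True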